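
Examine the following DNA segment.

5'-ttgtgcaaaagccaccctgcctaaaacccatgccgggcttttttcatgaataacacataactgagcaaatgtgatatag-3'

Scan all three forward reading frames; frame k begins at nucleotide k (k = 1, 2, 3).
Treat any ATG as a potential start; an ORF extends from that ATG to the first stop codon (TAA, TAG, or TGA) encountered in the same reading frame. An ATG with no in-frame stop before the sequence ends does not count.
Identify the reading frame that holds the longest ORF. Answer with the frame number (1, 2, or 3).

Frame 1: TTG TGC AAA AGC CAC CCT GCC TAA AAC CCA TGC CGG GCT TTT TTC ATG AAT AAC ACA TAA CTG AGC AAA TGT GAT ATA — ATG at 46, stop TAA at 58 → 15 nt.
Frame 2: TGT GCA AAA GCC ACC CTG CCT AAA ACC CAT GCC GGG CTT TTT TCA TGA ATA ACA CAT AAC TGA GCA AAT GTG ATA TAG — no ATG→stop ORF.
Frame 3: GTG CAA AAG CCA CCC TGC CTA AAA CCC ATG CCG GGC TTT TTT CAT GAA TAA CAC ATA ACT GAG CAA ATG TGA TAT — ATG at 30, stop TAA at 51 → 24 nt; ATG at 69, stop TGA at 72 → 6 nt.
Longest ORF is 24 nt in frame 3 (positions 30–53).

3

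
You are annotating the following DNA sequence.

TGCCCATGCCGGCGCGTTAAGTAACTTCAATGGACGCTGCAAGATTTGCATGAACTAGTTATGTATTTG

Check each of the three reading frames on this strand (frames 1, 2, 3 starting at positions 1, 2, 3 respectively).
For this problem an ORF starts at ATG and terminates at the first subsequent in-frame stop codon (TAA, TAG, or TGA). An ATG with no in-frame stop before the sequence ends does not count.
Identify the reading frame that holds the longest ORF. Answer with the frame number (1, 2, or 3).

Frame 1: TGC CCA TGC CGG CGC GTT AAG TAA CTT CAA TGG ACG CTG CAA GAT TTG CAT GAA CTA GTT ATG TAT TTG — no ATG→stop ORF.
Frame 2: GCC CAT GCC GGC GCG TTA AGT AAC TTC AAT GGA CGC TGC AAG ATT TGC ATG AAC TAG TTA TGT ATT — ATG at 50, stop TAG at 56 → 9 nt.
Frame 3: CCC ATG CCG GCG CGT TAA GTA ACT TCA ATG GAC GCT GCA AGA TTT GCA TGA ACT AGT TAT GTA TTT — ATG at 6, stop TAA at 18 → 15 nt; ATG at 30, stop TGA at 51 → 24 nt.
Longest ORF is 24 nt in frame 3 (positions 30–53).

3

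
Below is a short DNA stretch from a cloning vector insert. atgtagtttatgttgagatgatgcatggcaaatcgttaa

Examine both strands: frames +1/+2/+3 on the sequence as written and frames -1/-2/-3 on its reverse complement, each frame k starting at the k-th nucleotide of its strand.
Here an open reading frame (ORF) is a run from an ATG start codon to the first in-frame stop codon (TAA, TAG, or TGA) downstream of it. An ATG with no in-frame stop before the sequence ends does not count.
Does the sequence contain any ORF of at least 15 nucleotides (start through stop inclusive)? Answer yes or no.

Reverse complement (5'→3'): TTAACGATTTGCCATGCATCATCTCAACATAAACTACAT
Frame +1: ATG TAG TTT ATG TTG AGA TGA TGC ATG GCA AAT CGT TAA — ATG at 1, stop TAG at 4 → 6 nt; ATG at 10, stop TGA at 19 → 12 nt; ATG at 25, stop TAA at 37 → 15 nt.
Frame +2: TGT AGT TTA TGT TGA GAT GAT GCA TGG CAA ATC GTT — no ATG→stop ORF.
Frame +3: GTA GTT TAT GTT GAG ATG ATG CAT GGC AAA TCG TTA — no ATG→stop ORF.
Frame -1: TTA ACG ATT TGC CAT GCA TCA TCT CAA CAT AAA CTA CAT — no ATG→stop ORF.
Frame -2: TAA CGA TTT GCC ATG CAT CAT CTC AAC ATA AAC TAC — no ATG→stop ORF.
Frame -3: AAC GAT TTG CCA TGC ATC ATC TCA ACA TAA ACT ACA — no ATG→stop ORF.
Frame +1 has an ORF of 15 nucleotides (positions 25–39) ≥ 15, so yes.

yes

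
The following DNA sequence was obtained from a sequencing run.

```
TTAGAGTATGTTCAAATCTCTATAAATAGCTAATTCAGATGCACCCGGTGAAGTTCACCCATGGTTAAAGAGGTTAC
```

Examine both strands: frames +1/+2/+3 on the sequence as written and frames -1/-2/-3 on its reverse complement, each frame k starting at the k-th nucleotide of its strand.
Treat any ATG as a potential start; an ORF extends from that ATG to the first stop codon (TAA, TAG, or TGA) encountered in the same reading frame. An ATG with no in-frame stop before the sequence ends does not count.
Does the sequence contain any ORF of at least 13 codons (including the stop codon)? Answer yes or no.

no

Reverse complement (5'→3'): GTAACCTCTTTAACCATGGGTGAACTTCACCGGGTGCATCTGAATTAGCTATTTATAGAGATTTGAACATACTCTAA
Frame +1: TTA GAG TAT GTT CAA ATC TCT ATA AAT AGC TAA TTC AGA TGC ACC CGG TGA AGT TCA CCC ATG GTT AAA GAG GTT — no ATG→stop ORF.
Frame +2: TAG AGT ATG TTC AAA TCT CTA TAA ATA GCT AAT TCA GAT GCA CCC GGT GAA GTT CAC CCA TGG TTA AAG AGG TTA — ATG at 8, stop TAA at 23 → 18 nt.
Frame +3: AGA GTA TGT TCA AAT CTC TAT AAA TAG CTA ATT CAG ATG CAC CCG GTG AAG TTC ACC CAT GGT TAA AGA GGT TAC — ATG at 39, stop TAA at 66 → 30 nt.
Frame -1: GTA ACC TCT TTA ACC ATG GGT GAA CTT CAC CGG GTG CAT CTG AAT TAG CTA TTT ATA GAG ATT TGA ACA TAC TCT — ATG at 16, stop TAG at 46 → 33 nt.
Frame -2: TAA CCT CTT TAA CCA TGG GTG AAC TTC ACC GGG TGC ATC TGA ATT AGC TAT TTA TAG AGA TTT GAA CAT ACT CTA — no ATG→stop ORF.
Frame -3: AAC CTC TTT AAC CAT GGG TGA ACT TCA CCG GGT GCA TCT GAA TTA GCT ATT TAT AGA GAT TTG AAC ATA CTC TAA — no ATG→stop ORF.
Largest ORF found is 11 codons < 13, so no.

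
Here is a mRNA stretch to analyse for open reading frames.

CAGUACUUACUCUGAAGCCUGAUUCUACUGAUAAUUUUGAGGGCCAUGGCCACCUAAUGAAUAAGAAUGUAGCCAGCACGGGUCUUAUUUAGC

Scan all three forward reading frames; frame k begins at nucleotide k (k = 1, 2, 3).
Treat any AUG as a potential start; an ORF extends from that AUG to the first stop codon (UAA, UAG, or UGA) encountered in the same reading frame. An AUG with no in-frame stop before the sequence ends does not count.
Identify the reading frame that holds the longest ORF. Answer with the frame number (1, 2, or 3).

Frame 1: CAG UAC UUA CUC UGA AGC CUG AUU CUA CUG AUA AUU UUG AGG GCC AUG GCC ACC UAA UGA AUA AGA AUG UAG CCA GCA CGG GUC UUA UUU AGC — AUG at 46, stop UAA at 55 → 12 nt; AUG at 67, stop UAG at 70 → 6 nt.
Frame 2: AGU ACU UAC UCU GAA GCC UGA UUC UAC UGA UAA UUU UGA GGG CCA UGG CCA CCU AAU GAA UAA GAA UGU AGC CAG CAC GGG UCU UAU UUA — no AUG→stop ORF.
Frame 3: GUA CUU ACU CUG AAG CCU GAU UCU ACU GAU AAU UUU GAG GGC CAU GGC CAC CUA AUG AAU AAG AAU GUA GCC AGC ACG GGU CUU AUU UAG — AUG at 57, stop UAG at 90 → 36 nt.
Longest ORF is 36 nt in frame 3 (positions 57–92).

3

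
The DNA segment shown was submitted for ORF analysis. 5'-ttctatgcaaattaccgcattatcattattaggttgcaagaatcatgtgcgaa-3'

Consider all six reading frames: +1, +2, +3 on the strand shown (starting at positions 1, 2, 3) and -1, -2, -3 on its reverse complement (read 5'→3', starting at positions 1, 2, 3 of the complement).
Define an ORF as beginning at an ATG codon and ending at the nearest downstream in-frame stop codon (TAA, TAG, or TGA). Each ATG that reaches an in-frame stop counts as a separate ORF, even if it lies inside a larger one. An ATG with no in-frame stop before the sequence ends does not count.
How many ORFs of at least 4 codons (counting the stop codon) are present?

Reverse complement (5'→3'): TTCGCACATGATTCTTGCAACCTAATAATGATAATGCGGTAATTTGCATAGAA
Frame +1: TTC TAT GCA AAT TAC CGC ATT ATC ATT ATT AGG TTG CAA GAA TCA TGT GCG — no ATG→stop ORF.
Frame +2: TCT ATG CAA ATT ACC GCA TTA TCA TTA TTA GGT TGC AAG AAT CAT GTG CGA — no ATG→stop ORF.
Frame +3: CTA TGC AAA TTA CCG CAT TAT CAT TAT TAG GTT GCA AGA ATC ATG TGC GAA — no ATG→stop ORF.
Frame -1: TTC GCA CAT GAT TCT TGC AAC CTA ATA ATG ATA ATG CGG TAA TTT GCA TAG — ATG at 28, stop TAA at 40 → 15 nt; ATG at 34, stop TAA at 40 → 9 nt.
Frame -2: TCG CAC ATG ATT CTT GCA ACC TAA TAA TGA TAA TGC GGT AAT TTG CAT AGA — ATG at 8, stop TAA at 23 → 18 nt.
Frame -3: CGC ACA TGA TTC TTG CAA CCT AAT AAT GAT AAT GCG GTA ATT TGC ATA GAA — no ATG→stop ORF.
ORFs ≥ 4 codons: frame -1 28–42 (5 codons), frame -2 8–25 (6 codons). Count = 2.

2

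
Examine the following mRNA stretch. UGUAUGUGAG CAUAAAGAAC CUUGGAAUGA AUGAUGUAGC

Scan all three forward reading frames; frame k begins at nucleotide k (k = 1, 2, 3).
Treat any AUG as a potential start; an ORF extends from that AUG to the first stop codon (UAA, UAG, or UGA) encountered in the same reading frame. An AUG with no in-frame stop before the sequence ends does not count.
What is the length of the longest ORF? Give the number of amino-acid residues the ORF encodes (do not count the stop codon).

Frame 1: UGU AUG UGA GCA UAA AGA ACC UUG GAA UGA AUG AUG UAG — AUG at 4, stop UGA at 7 → 6 nt; AUG at 31, stop UAG at 37 → 9 nt; AUG at 34, stop UAG at 37 → 6 nt.
Frame 2: GUA UGU GAG CAU AAA GAA CCU UGG AAU GAA UGA UGU AGC — no AUG→stop ORF.
Frame 3: UAU GUG AGC AUA AAG AAC CUU GGA AUG AAU GAU GUA — no AUG→stop ORF.
Longest: frame 1, positions 31–39, 9 nt = 3 codons = 2 aa. → 2 amino acids.

2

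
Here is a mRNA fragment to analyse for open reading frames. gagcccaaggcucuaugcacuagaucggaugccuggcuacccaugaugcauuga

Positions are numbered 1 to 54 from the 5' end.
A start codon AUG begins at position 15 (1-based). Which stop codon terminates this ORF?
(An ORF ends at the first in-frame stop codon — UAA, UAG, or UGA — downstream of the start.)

UAG

Codons from position 15: AUG (15–17), CAC (18–20), UAG (21–23).
The first in-frame stop codon is UAG.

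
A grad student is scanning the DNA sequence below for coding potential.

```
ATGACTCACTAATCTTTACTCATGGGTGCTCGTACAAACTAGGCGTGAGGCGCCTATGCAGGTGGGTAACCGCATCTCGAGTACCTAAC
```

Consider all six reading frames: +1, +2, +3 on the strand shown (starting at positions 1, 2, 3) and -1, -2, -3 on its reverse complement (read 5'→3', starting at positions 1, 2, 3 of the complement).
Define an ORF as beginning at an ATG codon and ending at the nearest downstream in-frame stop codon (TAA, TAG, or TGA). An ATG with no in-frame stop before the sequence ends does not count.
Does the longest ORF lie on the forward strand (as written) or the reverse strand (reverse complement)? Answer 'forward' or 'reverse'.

Reverse complement (5'→3'): GTTAGGTACTCGAGATGCGGTTACCCACCTGCATAGGCGCCTCACGCCTAGTTTGTACGAGCACCCATGAGTAAAGATTAGTGAGTCAT
Frame +1: ATG ACT CAC TAA TCT TTA CTC ATG GGT GCT CGT ACA AAC TAG GCG TGA GGC GCC TAT GCA GGT GGG TAA CCG CAT CTC GAG TAC CTA — ATG at 1, stop TAA at 10 → 12 nt; ATG at 22, stop TAG at 40 → 21 nt.
Frame +2: TGA CTC ACT AAT CTT TAC TCA TGG GTG CTC GTA CAA ACT AGG CGT GAG GCG CCT ATG CAG GTG GGT AAC CGC ATC TCG AGT ACC TAA — ATG at 56, stop TAA at 86 → 33 nt.
Frame +3: GAC TCA CTA ATC TTT ACT CAT GGG TGC TCG TAC AAA CTA GGC GTG AGG CGC CTA TGC AGG TGG GTA ACC GCA TCT CGA GTA CCT AAC — no ATG→stop ORF.
Frame -1: GTT AGG TAC TCG AGA TGC GGT TAC CCA CCT GCA TAG GCG CCT CAC GCC TAG TTT GTA CGA GCA CCC ATG AGT AAA GAT TAG TGA GTC — ATG at 67, stop TAG at 79 → 15 nt.
Frame -2: TTA GGT ACT CGA GAT GCG GTT ACC CAC CTG CAT AGG CGC CTC ACG CCT AGT TTG TAC GAG CAC CCA TGA GTA AAG ATT AGT GAG TCA — no ATG→stop ORF.
Frame -3: TAG GTA CTC GAG ATG CGG TTA CCC ACC TGC ATA GGC GCC TCA CGC CTA GTT TGT ACG AGC ACC CAT GAG TAA AGA TTA GTG AGT CAT — ATG at 15, stop TAA at 72 → 60 nt.
Forward-strand max 33 nt; reverse-strand max 60 nt. The reverse strand has the longer ORF.

reverse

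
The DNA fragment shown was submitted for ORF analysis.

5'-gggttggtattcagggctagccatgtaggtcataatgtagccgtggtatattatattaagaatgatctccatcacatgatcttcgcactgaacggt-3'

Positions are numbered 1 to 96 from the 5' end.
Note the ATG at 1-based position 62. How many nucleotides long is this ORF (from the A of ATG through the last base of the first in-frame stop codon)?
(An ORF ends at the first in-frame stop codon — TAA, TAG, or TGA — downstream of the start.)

Codons from position 62: ATG (62–64), ATC (65–67), TCC (68–70), ATC (71–73), ACA (74–76), TGA (77–79).
TGA is the first in-frame stop; ORF spans 62–79, 18 nucleotides.

18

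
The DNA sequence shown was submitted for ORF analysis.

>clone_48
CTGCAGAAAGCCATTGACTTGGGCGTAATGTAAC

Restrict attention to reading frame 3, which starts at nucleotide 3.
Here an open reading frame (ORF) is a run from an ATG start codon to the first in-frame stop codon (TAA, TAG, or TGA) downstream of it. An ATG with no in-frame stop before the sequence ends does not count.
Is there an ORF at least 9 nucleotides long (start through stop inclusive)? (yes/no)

no

Frame 3: GCA GAA AGC CAT TGA CTT GGG CGT AAT GTA — no ATG→stop ORF.
Largest ORF found is 0 nucleotides < 9, so no.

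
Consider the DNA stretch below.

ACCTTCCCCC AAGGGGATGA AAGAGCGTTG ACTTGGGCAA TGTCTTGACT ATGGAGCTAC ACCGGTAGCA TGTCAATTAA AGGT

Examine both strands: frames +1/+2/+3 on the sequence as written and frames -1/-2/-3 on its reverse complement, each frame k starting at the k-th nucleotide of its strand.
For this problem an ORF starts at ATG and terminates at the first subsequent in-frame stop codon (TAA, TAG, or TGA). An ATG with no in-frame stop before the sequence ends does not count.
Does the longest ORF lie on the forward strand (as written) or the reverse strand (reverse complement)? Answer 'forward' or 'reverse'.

forward

Reverse complement (5'→3'): ACCTTTAATTGACATGCTACCGGTGTAGCTCCATAGTCAAGACATTGCCCAAGTCAACGCTCTTTCATCCCCTTGGGGGAAGGT
Frame +1: ACC TTC CCC CAA GGG GAT GAA AGA GCG TTG ACT TGG GCA ATG TCT TGA CTA TGG AGC TAC ACC GGT AGC ATG TCA ATT AAA GGT — ATG at 40, stop TGA at 46 → 9 nt.
Frame +2: CCT TCC CCC AAG GGG ATG AAA GAG CGT TGA CTT GGG CAA TGT CTT GAC TAT GGA GCT ACA CCG GTA GCA TGT CAA TTA AAG — ATG at 17, stop TGA at 29 → 15 nt.
Frame +3: CTT CCC CCA AGG GGA TGA AAG AGC GTT GAC TTG GGC AAT GTC TTG ACT ATG GAG CTA CAC CGG TAG CAT GTC AAT TAA AGG — ATG at 51, stop TAG at 66 → 18 nt.
Frame -1: ACC TTT AAT TGA CAT GCT ACC GGT GTA GCT CCA TAG TCA AGA CAT TGC CCA AGT CAA CGC TCT TTC ATC CCC TTG GGG GAA GGT — no ATG→stop ORF.
Frame -2: CCT TTA ATT GAC ATG CTA CCG GTG TAG CTC CAT AGT CAA GAC ATT GCC CAA GTC AAC GCT CTT TCA TCC CCT TGG GGG AAG — ATG at 14, stop TAG at 26 → 15 nt.
Frame -3: CTT TAA TTG ACA TGC TAC CGG TGT AGC TCC ATA GTC AAG ACA TTG CCC AAG TCA ACG CTC TTT CAT CCC CTT GGG GGA AGG — no ATG→stop ORF.
Forward-strand max 18 nt; reverse-strand max 15 nt. The forward strand has the longer ORF.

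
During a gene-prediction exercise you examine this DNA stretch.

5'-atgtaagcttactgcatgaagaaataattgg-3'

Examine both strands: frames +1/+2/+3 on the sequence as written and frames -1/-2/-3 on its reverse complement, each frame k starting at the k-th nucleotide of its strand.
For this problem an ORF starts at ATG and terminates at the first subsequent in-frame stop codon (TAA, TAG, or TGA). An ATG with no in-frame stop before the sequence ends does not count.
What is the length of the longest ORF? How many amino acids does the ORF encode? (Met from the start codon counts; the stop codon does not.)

Reverse complement (5'→3'): CCAATTATTTCTTCATGCAGTAAGCTTACAT
Frame +1: ATG TAA GCT TAC TGC ATG AAG AAA TAA TTG — ATG at 1, stop TAA at 4 → 6 nt; ATG at 16, stop TAA at 25 → 12 nt.
Frame +2: TGT AAG CTT ACT GCA TGA AGA AAT AAT TGG — no ATG→stop ORF.
Frame +3: GTA AGC TTA CTG CAT GAA GAA ATA ATT — no ATG→stop ORF.
Frame -1: CCA ATT ATT TCT TCA TGC AGT AAG CTT ACA — no ATG→stop ORF.
Frame -2: CAA TTA TTT CTT CAT GCA GTA AGC TTA CAT — no ATG→stop ORF.
Frame -3: AAT TAT TTC TTC ATG CAG TAA GCT TAC — ATG at 15, stop TAA at 21 → 9 nt.
Longest: frame +1, positions 16–27, 12 nt = 4 codons = 3 aa. → 3 amino acids.

3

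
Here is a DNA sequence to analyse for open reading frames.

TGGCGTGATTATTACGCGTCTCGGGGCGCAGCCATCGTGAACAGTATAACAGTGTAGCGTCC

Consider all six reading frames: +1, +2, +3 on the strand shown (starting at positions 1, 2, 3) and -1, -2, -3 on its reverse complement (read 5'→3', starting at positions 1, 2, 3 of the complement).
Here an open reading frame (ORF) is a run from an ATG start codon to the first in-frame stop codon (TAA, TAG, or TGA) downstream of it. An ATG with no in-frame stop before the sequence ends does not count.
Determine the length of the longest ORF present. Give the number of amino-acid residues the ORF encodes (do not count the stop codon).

Reverse complement (5'→3'): GGACGCTACACTGTTATACTGTTCACGATGGCTGCGCCCCGAGACGCGTAATAATCACGCCA
Frame +1: TGG CGT GAT TAT TAC GCG TCT CGG GGC GCA GCC ATC GTG AAC AGT ATA ACA GTG TAG CGT — no ATG→stop ORF.
Frame +2: GGC GTG ATT ATT ACG CGT CTC GGG GCG CAG CCA TCG TGA ACA GTA TAA CAG TGT AGC GTC — no ATG→stop ORF.
Frame +3: GCG TGA TTA TTA CGC GTC TCG GGG CGC AGC CAT CGT GAA CAG TAT AAC AGT GTA GCG TCC — no ATG→stop ORF.
Frame -1: GGA CGC TAC ACT GTT ATA CTG TTC ACG ATG GCT GCG CCC CGA GAC GCG TAA TAA TCA CGC — ATG at 28, stop TAA at 49 → 24 nt.
Frame -2: GAC GCT ACA CTG TTA TAC TGT TCA CGA TGG CTG CGC CCC GAG ACG CGT AAT AAT CAC GCC — no ATG→stop ORF.
Frame -3: ACG CTA CAC TGT TAT ACT GTT CAC GAT GGC TGC GCC CCG AGA CGC GTA ATA ATC ACG CCA — no ATG→stop ORF.
Longest: frame -1, positions 28–51, 24 nt = 8 codons = 7 aa. → 7 amino acids.

7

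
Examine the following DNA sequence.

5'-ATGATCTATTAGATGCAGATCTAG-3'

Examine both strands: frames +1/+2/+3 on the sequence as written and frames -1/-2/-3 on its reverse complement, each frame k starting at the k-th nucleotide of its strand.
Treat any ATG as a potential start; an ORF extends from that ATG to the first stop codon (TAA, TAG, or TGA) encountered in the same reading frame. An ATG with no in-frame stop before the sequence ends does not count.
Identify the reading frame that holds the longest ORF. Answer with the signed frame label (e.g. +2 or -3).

+1

Reverse complement (5'→3'): CTAGATCTGCATCTAATAGATCAT
Frame +1: ATG ATC TAT TAG ATG CAG ATC TAG — ATG at 1, stop TAG at 10 → 12 nt; ATG at 13, stop TAG at 22 → 12 nt.
Frame +2: TGA TCT ATT AGA TGC AGA TCT — no ATG→stop ORF.
Frame +3: GAT CTA TTA GAT GCA GAT CTA — no ATG→stop ORF.
Frame -1: CTA GAT CTG CAT CTA ATA GAT CAT — no ATG→stop ORF.
Frame -2: TAG ATC TGC ATC TAA TAG ATC — no ATG→stop ORF.
Frame -3: AGA TCT GCA TCT AAT AGA TCA — no ATG→stop ORF.
Longest ORF is 12 nt in frame +1 (positions 1–12).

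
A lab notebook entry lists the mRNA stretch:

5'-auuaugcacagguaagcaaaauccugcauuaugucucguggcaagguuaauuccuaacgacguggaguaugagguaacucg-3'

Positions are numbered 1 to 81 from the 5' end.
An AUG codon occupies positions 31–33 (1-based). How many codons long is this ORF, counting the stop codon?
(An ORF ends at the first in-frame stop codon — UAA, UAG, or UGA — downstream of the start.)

Codons from position 31: AUG (31–33), UCU (34–36), CGU (37–39), GGC (40–42), AAG (43–45), GUU (46–48), AAU (49–51), UCC (52–54), UAA (55–57).
UAA is the first in-frame stop; that's 9 codons including the stop.

9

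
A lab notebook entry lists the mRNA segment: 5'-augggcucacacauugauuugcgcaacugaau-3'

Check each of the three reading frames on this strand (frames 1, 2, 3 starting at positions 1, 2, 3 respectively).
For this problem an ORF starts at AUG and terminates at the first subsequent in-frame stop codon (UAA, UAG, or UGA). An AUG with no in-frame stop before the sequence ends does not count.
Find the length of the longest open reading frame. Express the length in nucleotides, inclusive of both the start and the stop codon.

30

Frame 1: AUG GGC UCA CAC AUU GAU UUG CGC AAC UGA — AUG at 1, stop UGA at 28 → 30 nt.
Frame 2: UGG GCU CAC ACA UUG AUU UGC GCA ACU GAA — no AUG→stop ORF.
Frame 3: GGG CUC ACA CAU UGA UUU GCG CAA CUG AAU — no AUG→stop ORF.
Longest: frame 1, positions 1–30, 30 nt = 10 codons = 9 aa. → 30 nucleotides.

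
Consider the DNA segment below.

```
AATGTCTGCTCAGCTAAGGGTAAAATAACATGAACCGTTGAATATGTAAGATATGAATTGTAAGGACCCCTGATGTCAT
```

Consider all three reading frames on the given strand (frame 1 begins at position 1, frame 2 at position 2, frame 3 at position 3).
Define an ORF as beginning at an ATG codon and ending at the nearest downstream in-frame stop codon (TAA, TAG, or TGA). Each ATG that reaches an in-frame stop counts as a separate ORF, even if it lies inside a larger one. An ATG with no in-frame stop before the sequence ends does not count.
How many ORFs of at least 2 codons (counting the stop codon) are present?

4

Frame 1: AAT GTC TGC TCA GCT AAG GGT AAA ATA ACA TGA ACC GTT GAA TAT GTA AGA TAT GAA TTG TAA GGA CCC CTG ATG TCA — no ATG→stop ORF.
Frame 2: ATG TCT GCT CAG CTA AGG GTA AAA TAA CAT GAA CCG TTG AAT ATG TAA GAT ATG AAT TGT AAG GAC CCC TGA TGT CAT — ATG at 2, stop TAA at 26 → 27 nt; ATG at 44, stop TAA at 47 → 6 nt; ATG at 53, stop TGA at 71 → 21 nt.
Frame 3: TGT CTG CTC AGC TAA GGG TAA AAT AAC ATG AAC CGT TGA ATA TGT AAG ATA TGA ATT GTA AGG ACC CCT GAT GTC — ATG at 30, stop TGA at 39 → 12 nt.
ORFs ≥ 2 codons: frame 2 2–28 (9 codons), frame 2 44–49 (2 codons), frame 2 53–73 (7 codons), frame 3 30–41 (4 codons). Count = 4.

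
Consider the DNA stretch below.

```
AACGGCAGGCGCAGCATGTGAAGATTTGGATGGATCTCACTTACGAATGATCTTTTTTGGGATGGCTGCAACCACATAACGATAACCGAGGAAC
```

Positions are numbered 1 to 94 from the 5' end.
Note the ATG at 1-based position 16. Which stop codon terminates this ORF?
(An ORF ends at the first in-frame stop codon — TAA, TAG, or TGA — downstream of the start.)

TGA

Codons from position 16: ATG (16–18), TGA (19–21).
The first in-frame stop codon is TGA.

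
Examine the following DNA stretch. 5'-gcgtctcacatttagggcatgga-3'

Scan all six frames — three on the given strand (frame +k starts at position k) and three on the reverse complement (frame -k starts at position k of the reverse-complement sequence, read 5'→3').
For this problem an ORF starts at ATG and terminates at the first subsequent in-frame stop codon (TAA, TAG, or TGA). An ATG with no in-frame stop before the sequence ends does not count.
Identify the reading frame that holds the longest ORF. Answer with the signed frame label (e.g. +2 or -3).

Reverse complement (5'→3'): TCCATGCCCTAAATGTGAGACGC
Frame +1: GCG TCT CAC ATT TAG GGC ATG — no ATG→stop ORF.
Frame +2: CGT CTC ACA TTT AGG GCA TGG — no ATG→stop ORF.
Frame +3: GTC TCA CAT TTA GGG CAT GGA — no ATG→stop ORF.
Frame -1: TCC ATG CCC TAA ATG TGA GAC — ATG at 4, stop TAA at 10 → 9 nt; ATG at 13, stop TGA at 16 → 6 nt.
Frame -2: CCA TGC CCT AAA TGT GAG ACG — no ATG→stop ORF.
Frame -3: CAT GCC CTA AAT GTG AGA CGC — no ATG→stop ORF.
Longest ORF is 9 nt in frame -1 (positions 4–12).

-1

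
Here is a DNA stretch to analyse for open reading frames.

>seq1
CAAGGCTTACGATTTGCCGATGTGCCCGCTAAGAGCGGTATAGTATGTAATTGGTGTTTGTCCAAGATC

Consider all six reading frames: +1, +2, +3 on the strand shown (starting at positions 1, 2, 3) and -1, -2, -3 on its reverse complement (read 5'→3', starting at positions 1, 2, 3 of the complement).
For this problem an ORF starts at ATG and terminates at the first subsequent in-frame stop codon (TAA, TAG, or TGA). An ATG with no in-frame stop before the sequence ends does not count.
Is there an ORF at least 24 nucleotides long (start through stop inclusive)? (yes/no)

Reverse complement (5'→3'): GATCTTGGACAAACACCAATTACATACTATACCGCTCTTAGCGGGCACATCGGCAAATCGTAAGCCTTG
Frame +1: CAA GGC TTA CGA TTT GCC GAT GTG CCC GCT AAG AGC GGT ATA GTA TGT AAT TGG TGT TTG TCC AAG ATC — no ATG→stop ORF.
Frame +2: AAG GCT TAC GAT TTG CCG ATG TGC CCG CTA AGA GCG GTA TAG TAT GTA ATT GGT GTT TGT CCA AGA — ATG at 20, stop TAG at 41 → 24 nt.
Frame +3: AGG CTT ACG ATT TGC CGA TGT GCC CGC TAA GAG CGG TAT AGT ATG TAA TTG GTG TTT GTC CAA GAT — ATG at 45, stop TAA at 48 → 6 nt.
Frame -1: GAT CTT GGA CAA ACA CCA ATT ACA TAC TAT ACC GCT CTT AGC GGG CAC ATC GGC AAA TCG TAA GCC TTG — no ATG→stop ORF.
Frame -2: ATC TTG GAC AAA CAC CAA TTA CAT ACT ATA CCG CTC TTA GCG GGC ACA TCG GCA AAT CGT AAG CCT — no ATG→stop ORF.
Frame -3: TCT TGG ACA AAC ACC AAT TAC ATA CTA TAC CGC TCT TAG CGG GCA CAT CGG CAA ATC GTA AGC CTT — no ATG→stop ORF.
Frame +2 has an ORF of 24 nucleotides (positions 20–43) ≥ 24, so yes.

yes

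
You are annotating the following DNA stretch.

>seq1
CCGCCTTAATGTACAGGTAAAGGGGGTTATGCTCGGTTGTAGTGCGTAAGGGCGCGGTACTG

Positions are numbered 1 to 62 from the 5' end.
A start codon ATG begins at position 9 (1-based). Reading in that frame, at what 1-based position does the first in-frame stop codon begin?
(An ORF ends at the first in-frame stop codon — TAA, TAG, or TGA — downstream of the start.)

18

Codons from position 9: ATG (9–11), TAC (12–14), AGG (15–17), TAA (18–20).
TAA is a stop codon; it begins at position 18.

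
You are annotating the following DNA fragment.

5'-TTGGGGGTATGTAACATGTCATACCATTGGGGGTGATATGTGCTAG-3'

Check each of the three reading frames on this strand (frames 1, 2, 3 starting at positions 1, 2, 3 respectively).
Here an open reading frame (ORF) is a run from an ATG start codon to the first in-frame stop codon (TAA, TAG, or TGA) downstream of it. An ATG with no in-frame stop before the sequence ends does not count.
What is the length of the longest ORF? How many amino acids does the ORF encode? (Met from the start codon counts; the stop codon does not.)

6

Frame 1: TTG GGG GTA TGT AAC ATG TCA TAC CAT TGG GGG TGA TAT GTG CTA — ATG at 16, stop TGA at 34 → 21 nt.
Frame 2: TGG GGG TAT GTA ACA TGT CAT ACC ATT GGG GGT GAT ATG TGC TAG — ATG at 38, stop TAG at 44 → 9 nt.
Frame 3: GGG GGT ATG TAA CAT GTC ATA CCA TTG GGG GTG ATA TGT GCT — ATG at 9, stop TAA at 12 → 6 nt.
Longest: frame 1, positions 16–36, 21 nt = 7 codons = 6 aa. → 6 amino acids.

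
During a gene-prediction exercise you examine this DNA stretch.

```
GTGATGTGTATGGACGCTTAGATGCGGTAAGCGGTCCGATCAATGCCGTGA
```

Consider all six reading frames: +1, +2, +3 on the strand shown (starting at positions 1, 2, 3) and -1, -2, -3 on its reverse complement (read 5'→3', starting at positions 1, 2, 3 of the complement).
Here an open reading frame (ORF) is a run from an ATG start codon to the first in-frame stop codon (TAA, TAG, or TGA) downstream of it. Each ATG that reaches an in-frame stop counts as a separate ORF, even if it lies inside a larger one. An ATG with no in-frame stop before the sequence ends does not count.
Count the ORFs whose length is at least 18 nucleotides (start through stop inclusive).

1

Reverse complement (5'→3'): TCACGGCATTGATCGGACCGCTTACCGCATCTAAGCGTCCATACACATCAC
Frame +1: GTG ATG TGT ATG GAC GCT TAG ATG CGG TAA GCG GTC CGA TCA ATG CCG TGA — ATG at 4, stop TAG at 19 → 18 nt; ATG at 10, stop TAG at 19 → 12 nt; ATG at 22, stop TAA at 28 → 9 nt; ATG at 43, stop TGA at 49 → 9 nt.
Frame +2: TGA TGT GTA TGG ACG CTT AGA TGC GGT AAG CGG TCC GAT CAA TGC CGT — no ATG→stop ORF.
Frame +3: GAT GTG TAT GGA CGC TTA GAT GCG GTA AGC GGT CCG ATC AAT GCC GTG — no ATG→stop ORF.
Frame -1: TCA CGG CAT TGA TCG GAC CGC TTA CCG CAT CTA AGC GTC CAT ACA CAT CAC — no ATG→stop ORF.
Frame -2: CAC GGC ATT GAT CGG ACC GCT TAC CGC ATC TAA GCG TCC ATA CAC ATC — no ATG→stop ORF.
Frame -3: ACG GCA TTG ATC GGA CCG CTT ACC GCA TCT AAG CGT CCA TAC ACA TCA — no ATG→stop ORF.
ORFs ≥ 18 nucleotides: frame +1 4–21 (18 nucleotides). Count = 1.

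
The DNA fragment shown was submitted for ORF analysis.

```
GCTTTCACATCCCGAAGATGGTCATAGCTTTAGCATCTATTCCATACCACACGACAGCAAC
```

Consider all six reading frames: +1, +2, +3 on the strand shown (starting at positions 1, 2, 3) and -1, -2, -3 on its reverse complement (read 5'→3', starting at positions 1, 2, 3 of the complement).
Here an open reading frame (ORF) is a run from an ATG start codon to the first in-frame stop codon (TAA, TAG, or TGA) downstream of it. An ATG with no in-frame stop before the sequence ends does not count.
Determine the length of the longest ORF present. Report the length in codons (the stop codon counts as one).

7

Reverse complement (5'→3'): GTTGCTGTCGTGTGGTATGGAATAGATGCTAAAGCTATGACCATCTTCGGGATGTGAAAGC
Frame +1: GCT TTC ACA TCC CGA AGA TGG TCA TAG CTT TAG CAT CTA TTC CAT ACC ACA CGA CAG CAA — no ATG→stop ORF.
Frame +2: CTT TCA CAT CCC GAA GAT GGT CAT AGC TTT AGC ATC TAT TCC ATA CCA CAC GAC AGC AAC — no ATG→stop ORF.
Frame +3: TTT CAC ATC CCG AAG ATG GTC ATA GCT TTA GCA TCT ATT CCA TAC CAC ACG ACA GCA — no ATG→stop ORF.
Frame -1: GTT GCT GTC GTG TGG TAT GGA ATA GAT GCT AAA GCT ATG ACC ATC TTC GGG ATG TGA AAG — ATG at 37, stop TGA at 55 → 21 nt; ATG at 52, stop TGA at 55 → 6 nt.
Frame -2: TTG CTG TCG TGT GGT ATG GAA TAG ATG CTA AAG CTA TGA CCA TCT TCG GGA TGT GAA AGC — ATG at 17, stop TAG at 23 → 9 nt; ATG at 26, stop TGA at 38 → 15 nt.
Frame -3: TGC TGT CGT GTG GTA TGG AAT AGA TGC TAA AGC TAT GAC CAT CTT CGG GAT GTG AAA — no ATG→stop ORF.
Longest: frame -1, positions 37–57, 21 nt = 7 codons = 6 aa. → 7 codons.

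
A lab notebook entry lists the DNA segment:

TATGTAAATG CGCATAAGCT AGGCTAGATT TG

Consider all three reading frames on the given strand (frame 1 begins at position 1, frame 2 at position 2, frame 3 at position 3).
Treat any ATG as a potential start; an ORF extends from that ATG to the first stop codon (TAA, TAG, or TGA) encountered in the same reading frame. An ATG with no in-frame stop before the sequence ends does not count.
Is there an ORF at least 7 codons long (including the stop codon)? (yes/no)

no

Frame 1: TAT GTA AAT GCG CAT AAG CTA GGC TAG ATT — no ATG→stop ORF.
Frame 2: ATG TAA ATG CGC ATA AGC TAG GCT AGA TTT — ATG at 2, stop TAA at 5 → 6 nt; ATG at 8, stop TAG at 20 → 15 nt.
Frame 3: TGT AAA TGC GCA TAA GCT AGG CTA GAT TTG — no ATG→stop ORF.
Largest ORF found is 5 codons < 7, so no.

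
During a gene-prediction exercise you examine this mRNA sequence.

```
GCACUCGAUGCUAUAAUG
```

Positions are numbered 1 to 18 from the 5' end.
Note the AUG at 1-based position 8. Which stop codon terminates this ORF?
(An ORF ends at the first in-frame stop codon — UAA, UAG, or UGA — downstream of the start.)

Codons from position 8: AUG (8–10), CUA (11–13), UAA (14–16).
The first in-frame stop codon is UAA.

UAA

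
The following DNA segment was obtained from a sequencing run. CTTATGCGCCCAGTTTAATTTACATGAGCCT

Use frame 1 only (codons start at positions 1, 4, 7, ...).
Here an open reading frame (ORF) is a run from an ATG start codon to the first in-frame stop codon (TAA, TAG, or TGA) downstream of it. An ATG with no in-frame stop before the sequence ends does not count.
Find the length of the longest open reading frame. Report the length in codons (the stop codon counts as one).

5

Frame 1: CTT ATG CGC CCA GTT TAA TTT ACA TGA GCC — ATG at 4, stop TAA at 16 → 15 nt.
Longest: frame 1, positions 4–18, 15 nt = 5 codons = 4 aa. → 5 codons.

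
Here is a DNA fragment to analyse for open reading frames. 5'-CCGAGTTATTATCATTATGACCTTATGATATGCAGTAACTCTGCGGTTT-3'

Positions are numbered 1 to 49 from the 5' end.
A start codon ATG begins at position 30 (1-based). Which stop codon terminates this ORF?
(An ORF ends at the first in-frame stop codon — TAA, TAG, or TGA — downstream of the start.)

Codons from position 30: ATG (30–32), CAG (33–35), TAA (36–38).
The first in-frame stop codon is TAA.

TAA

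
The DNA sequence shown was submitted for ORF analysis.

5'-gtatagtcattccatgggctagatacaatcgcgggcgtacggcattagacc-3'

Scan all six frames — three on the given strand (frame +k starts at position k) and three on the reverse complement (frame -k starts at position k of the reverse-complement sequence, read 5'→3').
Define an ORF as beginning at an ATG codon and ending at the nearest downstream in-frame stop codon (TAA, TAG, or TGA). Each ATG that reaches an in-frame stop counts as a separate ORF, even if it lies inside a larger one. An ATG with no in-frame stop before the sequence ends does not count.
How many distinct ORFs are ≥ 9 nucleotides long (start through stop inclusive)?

3

Reverse complement (5'→3'): GGTCTAATGCCGTACGCCCGCGATTGTATCTAGCCCATGGAATGACTATAC
Frame +1: GTA TAG TCA TTC CAT GGG CTA GAT ACA ATC GCG GGC GTA CGG CAT TAG ACC — no ATG→stop ORF.
Frame +2: TAT AGT CAT TCC ATG GGC TAG ATA CAA TCG CGG GCG TAC GGC ATT AGA — ATG at 14, stop TAG at 20 → 9 nt.
Frame +3: ATA GTC ATT CCA TGG GCT AGA TAC AAT CGC GGG CGT ACG GCA TTA GAC — no ATG→stop ORF.
Frame -1: GGT CTA ATG CCG TAC GCC CGC GAT TGT ATC TAG CCC ATG GAA TGA CTA TAC — ATG at 7, stop TAG at 31 → 27 nt; ATG at 37, stop TGA at 43 → 9 nt.
Frame -2: GTC TAA TGC CGT ACG CCC GCG ATT GTA TCT AGC CCA TGG AAT GAC TAT — no ATG→stop ORF.
Frame -3: TCT AAT GCC GTA CGC CCG CGA TTG TAT CTA GCC CAT GGA ATG ACT ATA — no ATG→stop ORF.
ORFs ≥ 9 nucleotides: frame +2 14–22 (9 nucleotides), frame -1 7–33 (27 nucleotides), frame -1 37–45 (9 nucleotides). Count = 3.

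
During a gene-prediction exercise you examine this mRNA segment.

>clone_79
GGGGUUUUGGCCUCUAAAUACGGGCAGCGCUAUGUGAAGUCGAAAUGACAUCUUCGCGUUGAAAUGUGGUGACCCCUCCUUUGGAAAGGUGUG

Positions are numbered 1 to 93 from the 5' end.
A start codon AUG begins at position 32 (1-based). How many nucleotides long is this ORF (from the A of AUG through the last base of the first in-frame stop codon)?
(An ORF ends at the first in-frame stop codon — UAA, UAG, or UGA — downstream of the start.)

6

Codons from position 32: AUG (32–34), UGA (35–37).
UGA is the first in-frame stop; ORF spans 32–37, 6 nucleotides.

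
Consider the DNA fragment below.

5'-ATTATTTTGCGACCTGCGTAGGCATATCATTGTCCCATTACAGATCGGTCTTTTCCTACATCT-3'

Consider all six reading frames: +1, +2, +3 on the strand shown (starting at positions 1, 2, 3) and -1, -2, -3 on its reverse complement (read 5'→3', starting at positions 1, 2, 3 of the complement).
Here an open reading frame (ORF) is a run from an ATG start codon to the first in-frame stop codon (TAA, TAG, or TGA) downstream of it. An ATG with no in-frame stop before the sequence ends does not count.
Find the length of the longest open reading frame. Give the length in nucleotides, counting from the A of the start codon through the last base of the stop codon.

Reverse complement (5'→3'): AGATGTAGGAAAAGACCGATCTGTAATGGGACAATGATATGCCTACGCAGGTCGCAAAATAAT
Frame +1: ATT ATT TTG CGA CCT GCG TAG GCA TAT CAT TGT CCC ATT ACA GAT CGG TCT TTT CCT ACA TCT — no ATG→stop ORF.
Frame +2: TTA TTT TGC GAC CTG CGT AGG CAT ATC ATT GTC CCA TTA CAG ATC GGT CTT TTC CTA CAT — no ATG→stop ORF.
Frame +3: TAT TTT GCG ACC TGC GTA GGC ATA TCA TTG TCC CAT TAC AGA TCG GTC TTT TCC TAC ATC — no ATG→stop ORF.
Frame -1: AGA TGT AGG AAA AGA CCG ATC TGT AAT GGG ACA ATG ATA TGC CTA CGC AGG TCG CAA AAT AAT — no ATG→stop ORF.
Frame -2: GAT GTA GGA AAA GAC CGA TCT GTA ATG GGA CAA TGA TAT GCC TAC GCA GGT CGC AAA ATA — ATG at 26, stop TGA at 35 → 12 nt.
Frame -3: ATG TAG GAA AAG ACC GAT CTG TAA TGG GAC AAT GAT ATG CCT ACG CAG GTC GCA AAA TAA — ATG at 3, stop TAG at 6 → 6 nt; ATG at 39, stop TAA at 60 → 24 nt.
Longest: frame -3, positions 39–62, 24 nt = 8 codons = 7 aa. → 24 nucleotides.

24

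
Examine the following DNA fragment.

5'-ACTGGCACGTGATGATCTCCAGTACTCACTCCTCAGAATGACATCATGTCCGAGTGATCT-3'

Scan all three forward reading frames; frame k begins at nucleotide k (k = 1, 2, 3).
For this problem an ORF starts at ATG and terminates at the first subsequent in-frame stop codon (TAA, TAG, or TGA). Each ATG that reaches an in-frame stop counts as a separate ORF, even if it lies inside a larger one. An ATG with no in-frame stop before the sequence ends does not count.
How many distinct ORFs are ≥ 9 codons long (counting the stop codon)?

Frame 1: ACT GGC ACG TGA TGA TCT CCA GTA CTC ACT CCT CAG AAT GAC ATC ATG TCC GAG TGA TCT — ATG at 46, stop TGA at 55 → 12 nt.
Frame 2: CTG GCA CGT GAT GAT CTC CAG TAC TCA CTC CTC AGA ATG ACA TCA TGT CCG AGT GAT — no ATG→stop ORF.
Frame 3: TGG CAC GTG ATG ATC TCC AGT ACT CAC TCC TCA GAA TGA CAT CAT GTC CGA GTG ATC — ATG at 12, stop TGA at 39 → 30 nt.
ORFs ≥ 9 codons: frame 3 12–41 (10 codons). Count = 1.

1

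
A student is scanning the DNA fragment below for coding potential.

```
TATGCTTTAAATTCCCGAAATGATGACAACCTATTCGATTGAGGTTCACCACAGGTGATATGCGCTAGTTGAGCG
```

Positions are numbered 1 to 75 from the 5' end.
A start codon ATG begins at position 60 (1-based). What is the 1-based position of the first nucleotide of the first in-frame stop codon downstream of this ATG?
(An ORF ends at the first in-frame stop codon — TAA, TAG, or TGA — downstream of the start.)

Codons from position 60: ATG (60–62), CGC (63–65), TAG (66–68).
TAG is a stop codon; it begins at position 66.

66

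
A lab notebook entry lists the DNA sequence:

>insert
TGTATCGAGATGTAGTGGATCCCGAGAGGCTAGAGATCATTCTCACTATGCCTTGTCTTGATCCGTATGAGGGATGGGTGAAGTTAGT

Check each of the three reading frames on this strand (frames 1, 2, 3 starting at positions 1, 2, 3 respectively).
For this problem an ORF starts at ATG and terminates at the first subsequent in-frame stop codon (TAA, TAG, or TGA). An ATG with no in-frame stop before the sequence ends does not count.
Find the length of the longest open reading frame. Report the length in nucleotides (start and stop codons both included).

15

Frame 1: TGT ATC GAG ATG TAG TGG ATC CCG AGA GGC TAG AGA TCA TTC TCA CTA TGC CTT GTC TTG ATC CGT ATG AGG GAT GGG TGA AGT TAG — ATG at 10, stop TAG at 13 → 6 nt; ATG at 67, stop TGA at 79 → 15 nt.
Frame 2: GTA TCG AGA TGT AGT GGA TCC CGA GAG GCT AGA GAT CAT TCT CAC TAT GCC TTG TCT TGA TCC GTA TGA GGG ATG GGT GAA GTT AGT — no ATG→stop ORF.
Frame 3: TAT CGA GAT GTA GTG GAT CCC GAG AGG CTA GAG ATC ATT CTC ACT ATG CCT TGT CTT GAT CCG TAT GAG GGA TGG GTG AAG TTA — no ATG→stop ORF.
Longest: frame 1, positions 67–81, 15 nt = 5 codons = 4 aa. → 15 nucleotides.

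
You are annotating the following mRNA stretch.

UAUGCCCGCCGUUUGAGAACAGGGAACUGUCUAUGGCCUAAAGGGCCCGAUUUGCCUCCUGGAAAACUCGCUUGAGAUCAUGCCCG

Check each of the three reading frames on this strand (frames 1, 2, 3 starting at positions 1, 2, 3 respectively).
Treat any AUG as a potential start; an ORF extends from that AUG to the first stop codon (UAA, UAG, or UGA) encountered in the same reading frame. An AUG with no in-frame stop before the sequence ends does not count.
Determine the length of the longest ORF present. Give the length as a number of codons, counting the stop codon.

Frame 1: UAU GCC CGC CGU UUG AGA ACA GGG AAC UGU CUA UGG CCU AAA GGG CCC GAU UUG CCU CCU GGA AAA CUC GCU UGA GAU CAU GCC — no AUG→stop ORF.
Frame 2: AUG CCC GCC GUU UGA GAA CAG GGA ACU GUC UAU GGC CUA AAG GGC CCG AUU UGC CUC CUG GAA AAC UCG CUU GAG AUC AUG CCC — AUG at 2, stop UGA at 14 → 15 nt.
Frame 3: UGC CCG CCG UUU GAG AAC AGG GAA CUG UCU AUG GCC UAA AGG GCC CGA UUU GCC UCC UGG AAA ACU CGC UUG AGA UCA UGC CCG — AUG at 33, stop UAA at 39 → 9 nt.
Longest: frame 2, positions 2–16, 15 nt = 5 codons = 4 aa. → 5 codons.

5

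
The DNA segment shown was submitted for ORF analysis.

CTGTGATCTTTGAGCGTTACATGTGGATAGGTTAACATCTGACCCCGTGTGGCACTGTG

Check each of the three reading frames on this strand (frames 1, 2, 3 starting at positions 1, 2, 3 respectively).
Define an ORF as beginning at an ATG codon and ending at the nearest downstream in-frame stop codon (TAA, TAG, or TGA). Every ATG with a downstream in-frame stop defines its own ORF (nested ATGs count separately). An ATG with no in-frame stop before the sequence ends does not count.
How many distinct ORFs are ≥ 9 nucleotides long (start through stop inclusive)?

1

Frame 1: CTG TGA TCT TTG AGC GTT ACA TGT GGA TAG GTT AAC ATC TGA CCC CGT GTG GCA CTG — no ATG→stop ORF.
Frame 2: TGT GAT CTT TGA GCG TTA CAT GTG GAT AGG TTA ACA TCT GAC CCC GTG TGG CAC TGT — no ATG→stop ORF.
Frame 3: GTG ATC TTT GAG CGT TAC ATG TGG ATA GGT TAA CAT CTG ACC CCG TGT GGC ACT GTG — ATG at 21, stop TAA at 33 → 15 nt.
ORFs ≥ 9 nucleotides: frame 3 21–35 (15 nucleotides). Count = 1.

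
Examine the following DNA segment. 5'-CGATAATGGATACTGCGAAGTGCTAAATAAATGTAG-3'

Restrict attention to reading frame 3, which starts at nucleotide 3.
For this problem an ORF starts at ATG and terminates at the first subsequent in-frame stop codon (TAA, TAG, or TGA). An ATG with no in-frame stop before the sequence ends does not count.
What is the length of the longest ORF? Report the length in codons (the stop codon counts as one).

7

Frame 3: ATA ATG GAT ACT GCG AAG TGC TAA ATA AAT GTA — ATG at 6, stop TAA at 24 → 21 nt.
Longest: frame 3, positions 6–26, 21 nt = 7 codons = 6 aa. → 7 codons.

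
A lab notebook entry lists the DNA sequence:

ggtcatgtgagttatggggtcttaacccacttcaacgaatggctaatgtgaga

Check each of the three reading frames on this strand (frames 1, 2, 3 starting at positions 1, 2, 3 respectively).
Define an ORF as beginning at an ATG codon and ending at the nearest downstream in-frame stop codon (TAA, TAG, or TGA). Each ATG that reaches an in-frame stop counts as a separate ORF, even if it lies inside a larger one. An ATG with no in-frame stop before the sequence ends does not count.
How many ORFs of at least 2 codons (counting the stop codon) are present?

Frame 1: GGT CAT GTG AGT TAT GGG GTC TTA ACC CAC TTC AAC GAA TGG CTA ATG TGA — ATG at 46, stop TGA at 49 → 6 nt.
Frame 2: GTC ATG TGA GTT ATG GGG TCT TAA CCC ACT TCA ACG AAT GGC TAA TGT GAG — ATG at 5, stop TGA at 8 → 6 nt; ATG at 14, stop TAA at 23 → 12 nt.
Frame 3: TCA TGT GAG TTA TGG GGT CTT AAC CCA CTT CAA CGA ATG GCT AAT GTG AGA — no ATG→stop ORF.
ORFs ≥ 2 codons: frame 1 46–51 (2 codons), frame 2 5–10 (2 codons), frame 2 14–25 (4 codons). Count = 3.

3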